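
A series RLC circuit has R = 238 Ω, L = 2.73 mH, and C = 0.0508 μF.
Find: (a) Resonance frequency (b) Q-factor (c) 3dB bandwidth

Step 1 — Resonance: ω₀ = 1/√(LC) = 1/√(0.00273·5.08e-08) = 8.492e+04 rad/s.
Step 2 — f₀ = ω₀/(2π) = 1.351e+04 Hz.
Step 3 — Series Q: Q = ω₀L/R = 8.492e+04·0.00273/238 = 0.974.
Step 4 — Bandwidth: Δω = ω₀/Q = 8.718e+04 rad/s; BW = Δω/(2π) = 1.388e+04 Hz.

(a) f₀ = 1.351e+04 Hz  (b) Q = 0.974  (c) BW = 1.388e+04 Hz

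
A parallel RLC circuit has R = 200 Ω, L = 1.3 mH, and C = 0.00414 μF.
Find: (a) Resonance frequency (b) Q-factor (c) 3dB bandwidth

Step 1 — Resonance: ω₀ = 1/√(LC) = 1/√(0.0013·4.14e-09) = 4.311e+05 rad/s.
Step 2 — f₀ = ω₀/(2π) = 6.86e+04 Hz.
Step 3 — Parallel Q: Q = R/(ω₀L) = 200/(4.311e+05·0.0013) = 0.3569.
Step 4 — Bandwidth: Δω = ω₀/Q = 1.208e+06 rad/s; BW = Δω/(2π) = 1.922e+05 Hz.

(a) f₀ = 6.86e+04 Hz  (b) Q = 0.3569  (c) BW = 1.922e+05 Hz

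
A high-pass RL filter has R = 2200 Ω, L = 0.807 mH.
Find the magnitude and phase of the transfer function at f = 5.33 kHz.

Step 1 — Angular frequency: ω = 2π·5330 = 3.349e+04 rad/s.
Step 2 — Transfer function: H(jω) = jωL/(R + jωL).
Step 3 — Numerator jωL = j·27.03; denominator R + jωL = 2200 + j27.03.
Step 4 — H = 0.0001509 + j0.01228.
Step 5 — Magnitude: |H| = 0.01228 (-38.2 dB); phase: φ = 89.3°.

|H| = 0.01228 (-38.2 dB), φ = 89.3°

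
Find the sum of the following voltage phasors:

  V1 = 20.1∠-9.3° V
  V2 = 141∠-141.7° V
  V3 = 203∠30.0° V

Step 1 — Convert each phasor to rectangular form:
  V1 = 20.1·(cos(-9.3°) + j·sin(-9.3°)) = 19.84 - j3.248 V
  V2 = 141·(cos(-141.7°) + j·sin(-141.7°)) = -110.7 - j87.39 V
  V3 = 203·(cos(30.0°) + j·sin(30.0°)) = 175.8 + j101.5 V
Step 2 — Sum components: V_total = 84.99 + j10.86 V.
Step 3 — Convert to polar: |V_total| = 85.68 V, ∠V_total = 7.3°.

V_total = 85.68∠7.3° V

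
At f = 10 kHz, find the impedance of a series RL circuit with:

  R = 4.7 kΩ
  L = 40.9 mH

Step 1 — Angular frequency: ω = 2π·f = 2π·1e+04 = 6.283e+04 rad/s.
Step 2 — Component impedances:
  R: Z = R = 4700 Ω
  L: Z = jωL = j·6.283e+04·0.0409 = 0 + j2570 Ω
Step 3 — Series combination: Z_total = R + L = 4700 + j2570 Ω = 5357∠28.7° Ω.

Z = 4700 + j2570 Ω = 5357∠28.7° Ω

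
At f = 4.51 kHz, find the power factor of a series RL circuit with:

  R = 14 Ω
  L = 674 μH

Step 1 — Angular frequency: ω = 2π·f = 2π·4510 = 2.834e+04 rad/s.
Step 2 — Component impedances:
  R: Z = R = 14 Ω
  L: Z = jωL = j·2.834e+04·0.000674 = 0 + j19.1 Ω
Step 3 — Series combination: Z_total = R + L = 14 + j19.1 Ω = 23.68∠53.8° Ω.
Step 4 — Power factor: PF = cos(φ) = Re(Z)/|Z| = 14/23.68 = 0.5912.
Step 5 — Type: Im(Z) = 19.1 ⇒ lagging (phase φ = 53.8°).

PF = 0.5912 (lagging, φ = 53.8°)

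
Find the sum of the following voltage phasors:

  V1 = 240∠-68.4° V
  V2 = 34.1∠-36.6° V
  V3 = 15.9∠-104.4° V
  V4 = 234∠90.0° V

Step 1 — Convert each phasor to rectangular form:
  V1 = 240·(cos(-68.4°) + j·sin(-68.4°)) = 88.35 - j223.1 V
  V2 = 34.1·(cos(-36.6°) + j·sin(-36.6°)) = 27.38 - j20.33 V
  V3 = 15.9·(cos(-104.4°) + j·sin(-104.4°)) = -3.954 - j15.4 V
  V4 = 234·(cos(90.0°) + j·sin(90.0°)) = 0 + j234 V
Step 2 — Sum components: V_total = 111.8 - j24.88 V.
Step 3 — Convert to polar: |V_total| = 114.5 V, ∠V_total = -12.5°.

V_total = 114.5∠-12.5° V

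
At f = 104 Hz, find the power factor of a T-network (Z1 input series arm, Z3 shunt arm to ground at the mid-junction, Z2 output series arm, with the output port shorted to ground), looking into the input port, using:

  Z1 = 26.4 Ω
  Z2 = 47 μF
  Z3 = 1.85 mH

Step 1 — Angular frequency: ω = 2π·f = 2π·104 = 653.5 rad/s.
Step 2 — Component impedances:
  Z1: Z = R = 26.4 Ω
  Z2: Z = 1/(jωC) = -j/(ω·C) = 0 - j32.56 Ω
  Z3: Z = jωL = j·653.5·0.00185 = 0 + j1.209 Ω
Step 3 — With the output port shorted to ground, the output series arm Z2 runs from the junction to ground; the shunt arm Z3 also runs from the junction to ground. They appear in parallel: Z3 || Z2 = 0 + j1.255 Ω.
Step 4 — Series with input arm Z1: Z_in = Z1 + (Z3 || Z2) = 26.4 + j1.255 Ω = 26.43∠2.7° Ω.
Step 5 — Power factor: PF = cos(φ) = Re(Z)/|Z| = 26.4/26.43 = 0.9989.
Step 6 — Type: Im(Z) = 1.255 ⇒ lagging (phase φ = 2.7°).

PF = 0.9989 (lagging, φ = 2.7°)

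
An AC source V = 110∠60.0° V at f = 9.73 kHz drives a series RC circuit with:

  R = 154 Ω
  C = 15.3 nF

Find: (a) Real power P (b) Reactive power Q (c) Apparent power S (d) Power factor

Step 1 — Angular frequency: ω = 2π·f = 2π·9730 = 6.114e+04 rad/s.
Step 2 — Component impedances:
  R: Z = R = 154 Ω
  C: Z = 1/(jωC) = -j/(ω·C) = 0 - j1069 Ω
Step 3 — Series combination: Z_total = R + C = 154 - j1069 Ω = 1080∠-81.8° Ω.
Step 4 — Source phasor: V = 110∠60.0° V = 55 + j95.26 V.
Step 5 — Current: I = V / Z = -0.08003 + j0.06297 A = 0.1018∠141.8° A.
Step 6 — Complex power: S = V·I* = 1.597 - j11.09 VA.
Step 7 — Real power: P = Re(S) = 1.597 W.
Step 8 — Reactive power: Q = Im(S) = -11.09 VAR.
Step 9 — Apparent power: |S| = 11.2 VA.
Step 10 — Power factor: PF = P/|S| = 0.1426 (leading).

(a) P = 1.597 W  (b) Q = -11.09 VAR  (c) S = 11.2 VA  (d) PF = 0.1426 (leading)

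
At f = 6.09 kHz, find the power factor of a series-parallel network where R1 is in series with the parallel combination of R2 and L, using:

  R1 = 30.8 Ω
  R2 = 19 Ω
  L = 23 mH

Step 1 — Angular frequency: ω = 2π·f = 2π·6090 = 3.826e+04 rad/s.
Step 2 — Component impedances:
  R1: Z = R = 30.8 Ω
  R2: Z = R = 19 Ω
  L: Z = jωL = j·3.826e+04·0.023 = 0 + j880.1 Ω
Step 3 — Parallel branch: R2 || L = 1/(1/R2 + 1/L) = 18.99 + j0.41 Ω.
Step 4 — Series with R1: Z_total = R1 + (R2 || L) = 49.79 + j0.41 Ω = 49.79∠0.5° Ω.
Step 5 — Power factor: PF = cos(φ) = Re(Z)/|Z| = 49.79/49.79 = 1.
Step 6 — Type: Im(Z) = 0.41 ⇒ lagging (phase φ = 0.5°).

PF = 1 (lagging, φ = 0.5°)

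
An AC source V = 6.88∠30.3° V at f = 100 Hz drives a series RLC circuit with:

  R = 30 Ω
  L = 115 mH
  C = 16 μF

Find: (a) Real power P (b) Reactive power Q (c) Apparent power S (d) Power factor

Step 1 — Angular frequency: ω = 2π·f = 2π·100 = 628.3 rad/s.
Step 2 — Component impedances:
  R: Z = R = 30 Ω
  L: Z = jωL = j·628.3·0.115 = 0 + j72.26 Ω
  C: Z = 1/(jωC) = -j/(ω·C) = 0 - j99.47 Ω
Step 3 — Series combination: Z_total = R + L + C = 30 - j27.22 Ω = 40.51∠-42.2° Ω.
Step 4 — Source phasor: V = 6.88∠30.3° V = 5.94 + j3.471 V.
Step 5 — Current: I = V / Z = 0.05104 + j0.162 A = 0.1699∠72.5° A.
Step 6 — Complex power: S = V·I* = 0.8655 - j0.7852 VA.
Step 7 — Real power: P = Re(S) = 0.8655 W.
Step 8 — Reactive power: Q = Im(S) = -0.7852 VAR.
Step 9 — Apparent power: |S| = 1.169 VA.
Step 10 — Power factor: PF = P/|S| = 0.7406 (leading).

(a) P = 0.8655 W  (b) Q = -0.7852 VAR  (c) S = 1.169 VA  (d) PF = 0.7406 (leading)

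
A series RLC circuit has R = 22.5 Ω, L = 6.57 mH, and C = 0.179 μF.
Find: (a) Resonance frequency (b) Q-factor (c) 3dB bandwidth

Step 1 — Resonance condition Im(Z)=0 gives ω₀ = 1/√(LC).
Step 2 — ω₀ = 1/√(0.00657·1.79e-07) = 2.916e+04 rad/s.
Step 3 — f₀ = ω₀/(2π) = 4641 Hz.
Step 4 — Series Q: Q = ω₀L/R = 2.916e+04·0.00657/22.5 = 8.515.
Step 5 — 3dB bandwidth: Δω = ω₀/Q = 3425 rad/s; BW = Δω/(2π) = 545.1 Hz.

(a) f₀ = 4641 Hz  (b) Q = 8.515  (c) BW = 545.1 Hz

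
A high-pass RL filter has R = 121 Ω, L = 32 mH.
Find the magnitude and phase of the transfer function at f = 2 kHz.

Step 1 — Angular frequency: ω = 2π·2000 = 1.257e+04 rad/s.
Step 2 — Transfer function: H(jω) = jωL/(R + jωL).
Step 3 — Numerator jωL = j·402.1; denominator R + jωL = 121 + j402.1.
Step 4 — H = 0.917 + j0.2759.
Step 5 — Magnitude: |H| = 0.9576 (-0.4 dB); phase: φ = 16.7°.

|H| = 0.9576 (-0.4 dB), φ = 16.7°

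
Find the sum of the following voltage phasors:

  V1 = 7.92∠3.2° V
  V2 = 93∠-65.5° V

Step 1 — Convert each phasor to rectangular form:
  V1 = 7.92·(cos(3.2°) + j·sin(3.2°)) = 7.908 + j0.4421 V
  V2 = 93·(cos(-65.5°) + j·sin(-65.5°)) = 38.57 - j84.63 V
Step 2 — Sum components: V_total = 46.47 - j84.18 V.
Step 3 — Convert to polar: |V_total| = 96.16 V, ∠V_total = -61.1°.

V_total = 96.16∠-61.1° V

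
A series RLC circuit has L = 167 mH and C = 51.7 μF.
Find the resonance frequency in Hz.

Step 1 — Resonance condition Im(Z)=0 gives ω₀ = 1/√(LC).
Step 2 — ω₀ = 1/√(0.167·5.17e-05) = 340.3 rad/s.
Step 3 — f₀ = ω₀/(2π) = 54.16 Hz.

f₀ = 54.16 Hz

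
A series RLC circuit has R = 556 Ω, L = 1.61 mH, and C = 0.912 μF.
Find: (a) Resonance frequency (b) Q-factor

Step 1 — Resonance condition Im(Z)=0 gives ω₀ = 1/√(LC).
Step 2 — ω₀ = 1/√(0.00161·9.12e-07) = 2.61e+04 rad/s.
Step 3 — f₀ = ω₀/(2π) = 4153 Hz.
Step 4 — Series Q: Q = ω₀L/R = 2.61e+04·0.00161/556 = 0.07557.

(a) f₀ = 4153 Hz  (b) Q = 0.07557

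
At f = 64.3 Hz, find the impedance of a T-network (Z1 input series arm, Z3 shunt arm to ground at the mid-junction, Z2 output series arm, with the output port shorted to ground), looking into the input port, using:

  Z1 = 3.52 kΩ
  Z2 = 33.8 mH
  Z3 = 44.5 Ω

Step 1 — Angular frequency: ω = 2π·f = 2π·64.3 = 404 rad/s.
Step 2 — Component impedances:
  Z1: Z = R = 3520 Ω
  Z2: Z = jωL = j·404·0.0338 = 0 + j13.66 Ω
  Z3: Z = R = 44.5 Ω
Step 3 — With the output port shorted to ground, the output series arm Z2 runs from the junction to ground; the shunt arm Z3 also runs from the junction to ground. They appear in parallel: Z3 || Z2 = 3.83 + j12.48 Ω.
Step 4 — Series with input arm Z1: Z_in = Z1 + (Z3 || Z2) = 3524 + j12.48 Ω = 3524∠0.2° Ω.

Z = 3524 + j12.48 Ω = 3524∠0.2° Ω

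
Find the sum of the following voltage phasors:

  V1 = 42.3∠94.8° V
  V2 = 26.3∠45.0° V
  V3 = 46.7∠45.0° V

Step 1 — Convert each phasor to rectangular form:
  V1 = 42.3·(cos(94.8°) + j·sin(94.8°)) = -3.54 + j42.15 V
  V2 = 26.3·(cos(45.0°) + j·sin(45.0°)) = 18.6 + j18.6 V
  V3 = 46.7·(cos(45.0°) + j·sin(45.0°)) = 33.02 + j33.02 V
Step 2 — Sum components: V_total = 48.08 + j93.77 V.
Step 3 — Convert to polar: |V_total| = 105.4 V, ∠V_total = 62.9°.

V_total = 105.4∠62.9° V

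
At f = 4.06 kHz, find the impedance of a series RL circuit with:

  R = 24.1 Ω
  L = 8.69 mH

Step 1 — Angular frequency: ω = 2π·f = 2π·4060 = 2.551e+04 rad/s.
Step 2 — Component impedances:
  R: Z = R = 24.1 Ω
  L: Z = jωL = j·2.551e+04·0.00869 = 0 + j221.7 Ω
Step 3 — Series combination: Z_total = R + L = 24.1 + j221.7 Ω = 223∠83.8° Ω.

Z = 24.1 + j221.7 Ω = 223∠83.8° Ω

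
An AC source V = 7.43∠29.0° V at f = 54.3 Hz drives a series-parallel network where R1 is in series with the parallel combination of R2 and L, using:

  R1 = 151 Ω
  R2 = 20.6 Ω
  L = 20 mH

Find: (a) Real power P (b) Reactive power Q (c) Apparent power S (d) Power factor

Step 1 — Angular frequency: ω = 2π·f = 2π·54.3 = 341.2 rad/s.
Step 2 — Component impedances:
  R1: Z = R = 151 Ω
  R2: Z = R = 20.6 Ω
  L: Z = jωL = j·341.2·0.02 = 0 + j6.824 Ω
Step 3 — Parallel branch: R2 || L = 1/(1/R2 + 1/L) = 2.037 + j6.149 Ω.
Step 4 — Series with R1: Z_total = R1 + (R2 || L) = 153 + j6.149 Ω = 153.2∠2.3° Ω.
Step 5 — Source phasor: V = 7.43∠29.0° V = 6.498 + j3.602 V.
Step 6 — Current: I = V / Z = 0.04334 + j0.0218 A = 0.04851∠26.7° A.
Step 7 — Complex power: S = V·I* = 0.3601 + j0.01447 VA.
Step 8 — Real power: P = Re(S) = 0.3601 W.
Step 9 — Reactive power: Q = Im(S) = 0.01447 VAR.
Step 10 — Apparent power: |S| = 0.3604 VA.
Step 11 — Power factor: PF = P/|S| = 0.9992 (lagging).

(a) P = 0.3601 W  (b) Q = 0.01447 VAR  (c) S = 0.3604 VA  (d) PF = 0.9992 (lagging)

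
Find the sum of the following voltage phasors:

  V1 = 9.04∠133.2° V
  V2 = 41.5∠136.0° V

Step 1 — Convert each phasor to rectangular form:
  V1 = 9.04·(cos(133.2°) + j·sin(133.2°)) = -6.188 + j6.59 V
  V2 = 41.5·(cos(136.0°) + j·sin(136.0°)) = -29.85 + j28.83 V
Step 2 — Sum components: V_total = -36.04 + j35.42 V.
Step 3 — Convert to polar: |V_total| = 50.53 V, ∠V_total = 135.5°.

V_total = 50.53∠135.5° V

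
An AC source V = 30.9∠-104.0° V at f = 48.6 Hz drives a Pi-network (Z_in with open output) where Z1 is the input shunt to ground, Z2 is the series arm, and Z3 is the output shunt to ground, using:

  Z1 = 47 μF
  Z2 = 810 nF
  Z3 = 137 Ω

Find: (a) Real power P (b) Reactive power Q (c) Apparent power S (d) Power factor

Step 1 — Angular frequency: ω = 2π·f = 2π·48.6 = 305.4 rad/s.
Step 2 — Component impedances:
  Z1: Z = 1/(jωC) = -j/(ω·C) = 0 - j69.68 Ω
  Z2: Z = 1/(jωC) = -j/(ω·C) = 0 - j4043 Ω
  Z3: Z = R = 137 Ω
Step 3 — With open output, the series arm Z2 and the output shunt Z3 appear in series to ground: Z2 + Z3 = 137 - j4043 Ω.
Step 4 — Parallel with input shunt Z1: Z_in = Z1 || (Z2 + Z3) = 0.03928 - j68.5 Ω = 68.5∠-90.0° Ω.
Step 5 — Source phasor: V = 30.9∠-104.0° V = -7.475 - j29.98 V.
Step 6 — Current: I = V / Z = 0.4377 - j0.1094 A = 0.4511∠-14.0° A.
Step 7 — Complex power: S = V·I* = 0.007994 - j13.94 VA.
Step 8 — Real power: P = Re(S) = 0.007994 W.
Step 9 — Reactive power: Q = Im(S) = -13.94 VAR.
Step 10 — Apparent power: |S| = 13.94 VA.
Step 11 — Power factor: PF = P/|S| = 0.0005735 (leading).

(a) P = 0.007994 W  (b) Q = -13.94 VAR  (c) S = 13.94 VA  (d) PF = 0.0005735 (leading)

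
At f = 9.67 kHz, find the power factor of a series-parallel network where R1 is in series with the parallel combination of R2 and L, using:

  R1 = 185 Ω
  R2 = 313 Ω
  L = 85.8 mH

Step 1 — Angular frequency: ω = 2π·f = 2π·9670 = 6.076e+04 rad/s.
Step 2 — Component impedances:
  R1: Z = R = 185 Ω
  R2: Z = R = 313 Ω
  L: Z = jωL = j·6.076e+04·0.0858 = 0 + j5213 Ω
Step 3 — Parallel branch: R2 || L = 1/(1/R2 + 1/L) = 311.9 + j18.73 Ω.
Step 4 — Series with R1: Z_total = R1 + (R2 || L) = 496.9 + j18.73 Ω = 497.2∠2.2° Ω.
Step 5 — Power factor: PF = cos(φ) = Re(Z)/|Z| = 496.88/497.23 = 0.9993.
Step 6 — Type: Im(Z) = 18.73 ⇒ lagging (phase φ = 2.2°).

PF = 0.9993 (lagging, φ = 2.2°)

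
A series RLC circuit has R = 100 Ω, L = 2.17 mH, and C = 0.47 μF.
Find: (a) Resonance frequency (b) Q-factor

Step 1 — Resonance condition Im(Z)=0 gives ω₀ = 1/√(LC).
Step 2 — ω₀ = 1/√(0.00217·4.7e-07) = 3.131e+04 rad/s.
Step 3 — f₀ = ω₀/(2π) = 4984 Hz.
Step 4 — Series Q: Q = ω₀L/R = 3.131e+04·0.00217/100 = 0.6795.

(a) f₀ = 4984 Hz  (b) Q = 0.6795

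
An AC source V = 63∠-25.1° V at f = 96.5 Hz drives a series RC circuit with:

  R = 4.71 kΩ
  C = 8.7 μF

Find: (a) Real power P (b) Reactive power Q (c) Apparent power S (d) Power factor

Step 1 — Angular frequency: ω = 2π·f = 2π·96.5 = 606.3 rad/s.
Step 2 — Component impedances:
  R: Z = R = 4710 Ω
  C: Z = 1/(jωC) = -j/(ω·C) = 0 - j189.6 Ω
Step 3 — Series combination: Z_total = R + C = 4710 - j189.6 Ω = 4714∠-2.3° Ω.
Step 4 — Source phasor: V = 63∠-25.1° V = 57.05 - j26.72 V.
Step 5 — Current: I = V / Z = 0.01232 - j0.005178 A = 0.01336∠-22.8° A.
Step 6 — Complex power: S = V·I* = 0.8413 - j0.03386 VA.
Step 7 — Real power: P = Re(S) = 0.8413 W.
Step 8 — Reactive power: Q = Im(S) = -0.03386 VAR.
Step 9 — Apparent power: |S| = 0.842 VA.
Step 10 — Power factor: PF = P/|S| = 0.9992 (leading).

(a) P = 0.8413 W  (b) Q = -0.03386 VAR  (c) S = 0.842 VA  (d) PF = 0.9992 (leading)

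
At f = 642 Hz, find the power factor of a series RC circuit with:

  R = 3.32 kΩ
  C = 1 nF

Step 1 — Angular frequency: ω = 2π·f = 2π·642 = 4034 rad/s.
Step 2 — Component impedances:
  R: Z = R = 3320 Ω
  C: Z = 1/(jωC) = -j/(ω·C) = 0 - j2.479e+05 Ω
Step 3 — Series combination: Z_total = R + C = 3320 - j2.479e+05 Ω = 2.479e+05∠-89.2° Ω.
Step 4 — Power factor: PF = cos(φ) = Re(Z)/|Z| = 3320/2.479e+05 = 0.01339.
Step 5 — Type: Im(Z) = -2.479e+05 ⇒ leading (phase φ = -89.2°).

PF = 0.01339 (leading, φ = -89.2°)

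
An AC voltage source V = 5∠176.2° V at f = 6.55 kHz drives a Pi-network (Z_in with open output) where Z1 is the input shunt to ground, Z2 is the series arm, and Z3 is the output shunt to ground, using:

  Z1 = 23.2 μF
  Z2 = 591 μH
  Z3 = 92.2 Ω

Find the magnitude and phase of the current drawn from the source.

Step 1 — Angular frequency: ω = 2π·f = 2π·6550 = 4.115e+04 rad/s.
Step 2 — Component impedances:
  Z1: Z = 1/(jωC) = -j/(ω·C) = 0 - j1.047 Ω
  Z2: Z = jωL = j·4.115e+04·0.000591 = 0 + j24.32 Ω
  Z3: Z = R = 92.2 Ω
Step 3 — With open output, the series arm Z2 and the output shunt Z3 appear in series to ground: Z2 + Z3 = 92.2 + j24.32 Ω.
Step 4 — Parallel with input shunt Z1: Z_in = Z1 || (Z2 + Z3) = 0.01118 - j1.05 Ω = 1.05∠-89.4° Ω.
Step 5 — Source phasor: V = 5∠176.2° V = -4.989 + j0.3314 V.
Step 6 — Ohm's law: I = V / Z_total = (-4.989 + j0.3314) / (0.01118 - j1.05) = -0.3661 - j4.747 A.
Step 7 — Convert to polar: |I| = 4.761 A, ∠I = -94.4°.

I = 4.761∠-94.4° A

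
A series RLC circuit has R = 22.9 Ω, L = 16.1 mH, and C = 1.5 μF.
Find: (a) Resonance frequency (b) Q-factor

Step 1 — Resonance condition Im(Z)=0 gives ω₀ = 1/√(LC).
Step 2 — ω₀ = 1/√(0.0161·1.5e-06) = 6435 rad/s.
Step 3 — f₀ = ω₀/(2π) = 1024 Hz.
Step 4 — Series Q: Q = ω₀L/R = 6435·0.0161/22.9 = 4.524.

(a) f₀ = 1024 Hz  (b) Q = 4.524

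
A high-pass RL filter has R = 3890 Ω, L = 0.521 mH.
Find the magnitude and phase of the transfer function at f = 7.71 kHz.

Step 1 — Angular frequency: ω = 2π·7710 = 4.844e+04 rad/s.
Step 2 — Transfer function: H(jω) = jωL/(R + jωL).
Step 3 — Numerator jωL = j·25.24; denominator R + jωL = 3890 + j25.24.
Step 4 — H = 4.209e-05 + j0.006488.
Step 5 — Magnitude: |H| = 0.006488 (-43.8 dB); phase: φ = 89.6°.

|H| = 0.006488 (-43.8 dB), φ = 89.6°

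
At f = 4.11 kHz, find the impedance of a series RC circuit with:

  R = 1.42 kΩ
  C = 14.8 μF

Step 1 — Angular frequency: ω = 2π·f = 2π·4110 = 2.582e+04 rad/s.
Step 2 — Component impedances:
  R: Z = R = 1420 Ω
  C: Z = 1/(jωC) = -j/(ω·C) = 0 - j2.616 Ω
Step 3 — Series combination: Z_total = R + C = 1420 - j2.616 Ω = 1420∠-0.1° Ω.

Z = 1420 - j2.616 Ω = 1420∠-0.1° Ω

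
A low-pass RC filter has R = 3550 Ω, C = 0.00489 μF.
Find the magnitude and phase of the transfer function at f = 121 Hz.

Step 1 — Angular frequency: ω = 2π·121 = 760.3 rad/s.
Step 2 — Transfer function: H(jω) = 1/(1 + jωRC).
Step 3 — Denominator: 1 + jωRC = 1 + j·760.3·3550·4.89e-09 = 1 + j0.0132.
Step 4 — H = 0.9998 - j0.0132.
Step 5 — Magnitude: |H| = 0.9999 (-0.0 dB); phase: φ = -0.8°.

|H| = 0.9999 (-0.0 dB), φ = -0.8°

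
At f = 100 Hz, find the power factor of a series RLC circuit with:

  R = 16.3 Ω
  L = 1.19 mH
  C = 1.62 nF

Step 1 — Angular frequency: ω = 2π·f = 2π·100 = 628.3 rad/s.
Step 2 — Component impedances:
  R: Z = R = 16.3 Ω
  L: Z = jωL = j·628.3·0.00119 = 0 + j0.7477 Ω
  C: Z = 1/(jωC) = -j/(ω·C) = 0 - j9.824e+05 Ω
Step 3 — Series combination: Z_total = R + L + C = 16.3 - j9.824e+05 Ω = 9.824e+05∠-90.0° Ω.
Step 4 — Power factor: PF = cos(φ) = Re(Z)/|Z| = 16.3/9.824e+05 = 1.659e-05.
Step 5 — Type: Im(Z) = -9.824e+05 ⇒ leading (phase φ = -90.0°).

PF = 1.659e-05 (leading, φ = -90.0°)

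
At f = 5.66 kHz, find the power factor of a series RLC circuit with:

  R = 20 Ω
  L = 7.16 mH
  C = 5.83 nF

Step 1 — Angular frequency: ω = 2π·f = 2π·5660 = 3.556e+04 rad/s.
Step 2 — Component impedances:
  R: Z = R = 20 Ω
  L: Z = jωL = j·3.556e+04·0.00716 = 0 + j254.6 Ω
  C: Z = 1/(jωC) = -j/(ω·C) = 0 - j4823 Ω
Step 3 — Series combination: Z_total = R + L + C = 20 - j4569 Ω = 4569∠-89.7° Ω.
Step 4 — Power factor: PF = cos(φ) = Re(Z)/|Z| = 20/4568.6 = 0.004378.
Step 5 — Type: Im(Z) = -4569 ⇒ leading (phase φ = -89.7°).

PF = 0.004378 (leading, φ = -89.7°)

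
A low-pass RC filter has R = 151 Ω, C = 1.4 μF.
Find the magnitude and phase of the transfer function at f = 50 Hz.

Step 1 — Angular frequency: ω = 2π·50 = 314.2 rad/s.
Step 2 — Transfer function: H(jω) = 1/(1 + jωRC).
Step 3 — Denominator: 1 + jωRC = 1 + j·314.2·151·1.4e-06 = 1 + j0.06641.
Step 4 — H = 0.9956 - j0.06612.
Step 5 — Magnitude: |H| = 0.9978 (-0.0 dB); phase: φ = -3.8°.

|H| = 0.9978 (-0.0 dB), φ = -3.8°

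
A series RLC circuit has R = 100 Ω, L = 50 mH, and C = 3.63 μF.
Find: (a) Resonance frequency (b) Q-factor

Step 1 — Resonance condition Im(Z)=0 gives ω₀ = 1/√(LC).
Step 2 — ω₀ = 1/√(0.05·3.63e-06) = 2347 rad/s.
Step 3 — f₀ = ω₀/(2π) = 373.6 Hz.
Step 4 — Series Q: Q = ω₀L/R = 2347·0.05/100 = 1.174.

(a) f₀ = 373.6 Hz  (b) Q = 1.174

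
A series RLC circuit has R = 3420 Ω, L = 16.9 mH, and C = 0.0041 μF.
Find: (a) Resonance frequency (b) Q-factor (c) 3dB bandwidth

Step 1 — Resonance: ω₀ = 1/√(LC) = 1/√(0.0169·4.1e-09) = 1.201e+05 rad/s.
Step 2 — f₀ = ω₀/(2π) = 1.912e+04 Hz.
Step 3 — Series Q: Q = ω₀L/R = 1.201e+05·0.0169/3420 = 0.5936.
Step 4 — Bandwidth: Δω = ω₀/Q = 2.024e+05 rad/s; BW = Δω/(2π) = 3.221e+04 Hz.

(a) f₀ = 1.912e+04 Hz  (b) Q = 0.5936  (c) BW = 3.221e+04 Hz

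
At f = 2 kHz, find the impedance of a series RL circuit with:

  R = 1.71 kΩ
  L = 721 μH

Step 1 — Angular frequency: ω = 2π·f = 2π·2000 = 1.257e+04 rad/s.
Step 2 — Component impedances:
  R: Z = R = 1710 Ω
  L: Z = jωL = j·1.257e+04·0.000721 = 0 + j9.06 Ω
Step 3 — Series combination: Z_total = R + L = 1710 + j9.06 Ω = 1710∠0.3° Ω.

Z = 1710 + j9.06 Ω = 1710∠0.3° Ω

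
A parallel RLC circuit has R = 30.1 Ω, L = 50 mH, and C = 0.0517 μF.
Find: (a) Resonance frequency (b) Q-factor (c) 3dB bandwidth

Step 1 — Resonance: ω₀ = 1/√(LC) = 1/√(0.05·5.17e-08) = 1.967e+04 rad/s.
Step 2 — f₀ = ω₀/(2π) = 3130 Hz.
Step 3 — Parallel Q: Q = R/(ω₀L) = 30.1/(1.967e+04·0.05) = 0.03061.
Step 4 — Bandwidth: Δω = ω₀/Q = 6.426e+05 rad/s; BW = Δω/(2π) = 1.023e+05 Hz.

(a) f₀ = 3130 Hz  (b) Q = 0.03061  (c) BW = 1.023e+05 Hz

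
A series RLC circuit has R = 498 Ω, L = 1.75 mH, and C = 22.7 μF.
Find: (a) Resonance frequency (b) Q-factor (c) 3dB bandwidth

Step 1 — Resonance: ω₀ = 1/√(LC) = 1/√(0.00175·2.27e-05) = 5017 rad/s.
Step 2 — f₀ = ω₀/(2π) = 798.5 Hz.
Step 3 — Series Q: Q = ω₀L/R = 5017·0.00175/498 = 0.01763.
Step 4 — Bandwidth: Δω = ω₀/Q = 2.846e+05 rad/s; BW = Δω/(2π) = 4.529e+04 Hz.

(a) f₀ = 798.5 Hz  (b) Q = 0.01763  (c) BW = 4.529e+04 Hz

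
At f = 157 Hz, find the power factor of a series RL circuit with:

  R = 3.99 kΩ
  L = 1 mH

Step 1 — Angular frequency: ω = 2π·f = 2π·157 = 986.5 rad/s.
Step 2 — Component impedances:
  R: Z = R = 3990 Ω
  L: Z = jωL = j·986.5·0.001 = 0 + j0.9865 Ω
Step 3 — Series combination: Z_total = R + L = 3990 + j0.9865 Ω = 3990∠0.0° Ω.
Step 4 — Power factor: PF = cos(φ) = Re(Z)/|Z| = 3990/3990 = 1.
Step 5 — Type: Im(Z) = 0.9865 ⇒ lagging (phase φ = 0.0°).

PF = 1 (lagging, φ = 0.0°)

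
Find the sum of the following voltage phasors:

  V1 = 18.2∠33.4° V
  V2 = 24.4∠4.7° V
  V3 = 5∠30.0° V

Step 1 — Convert each phasor to rectangular form:
  V1 = 18.2·(cos(33.4°) + j·sin(33.4°)) = 15.19 + j10.02 V
  V2 = 24.4·(cos(4.7°) + j·sin(4.7°)) = 24.32 + j1.999 V
  V3 = 5·(cos(30.0°) + j·sin(30.0°)) = 4.33 + j2.5 V
Step 2 — Sum components: V_total = 43.84 + j14.52 V.
Step 3 — Convert to polar: |V_total| = 46.18 V, ∠V_total = 18.3°.

V_total = 46.18∠18.3° V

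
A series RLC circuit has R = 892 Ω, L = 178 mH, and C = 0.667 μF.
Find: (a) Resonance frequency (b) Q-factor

Step 1 — Resonance condition Im(Z)=0 gives ω₀ = 1/√(LC).
Step 2 — ω₀ = 1/√(0.178·6.67e-07) = 2902 rad/s.
Step 3 — f₀ = ω₀/(2π) = 461.9 Hz.
Step 4 — Series Q: Q = ω₀L/R = 2902·0.178/892 = 0.5791.

(a) f₀ = 461.9 Hz  (b) Q = 0.5791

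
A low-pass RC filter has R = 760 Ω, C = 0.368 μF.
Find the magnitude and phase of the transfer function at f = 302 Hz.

Step 1 — Angular frequency: ω = 2π·302 = 1898 rad/s.
Step 2 — Transfer function: H(jω) = 1/(1 + jωRC).
Step 3 — Denominator: 1 + jωRC = 1 + j·1898·760·3.68e-07 = 1 + j0.5307.
Step 4 — H = 0.7802 - j0.4141.
Step 5 — Magnitude: |H| = 0.8833 (-1.1 dB); phase: φ = -28.0°.

|H| = 0.8833 (-1.1 dB), φ = -28.0°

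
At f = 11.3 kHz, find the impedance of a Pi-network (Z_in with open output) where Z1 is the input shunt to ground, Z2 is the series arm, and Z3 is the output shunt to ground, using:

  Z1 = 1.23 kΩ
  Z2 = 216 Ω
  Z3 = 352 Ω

Step 1 — Angular frequency: ω = 2π·f = 2π·1.13e+04 = 7.1e+04 rad/s.
Step 2 — Component impedances:
  Z1: Z = R = 1230 Ω
  Z2: Z = R = 216 Ω
  Z3: Z = R = 352 Ω
Step 3 — With open output, the series arm Z2 and the output shunt Z3 appear in series to ground: Z2 + Z3 = 568 Ω.
Step 4 — Parallel with input shunt Z1: Z_in = Z1 || (Z2 + Z3) = 388.6 Ω = 388.6∠0.0° Ω.

Z = 388.6 Ω = 388.6∠0.0° Ω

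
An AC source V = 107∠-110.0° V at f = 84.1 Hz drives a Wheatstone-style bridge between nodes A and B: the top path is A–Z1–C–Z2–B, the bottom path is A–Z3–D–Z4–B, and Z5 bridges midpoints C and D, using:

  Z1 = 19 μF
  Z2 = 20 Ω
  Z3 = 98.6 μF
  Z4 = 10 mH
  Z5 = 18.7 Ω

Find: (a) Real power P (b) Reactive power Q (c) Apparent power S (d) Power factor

Step 1 — Angular frequency: ω = 2π·f = 2π·84.1 = 528.4 rad/s.
Step 2 — Component impedances:
  Z1: Z = 1/(jωC) = -j/(ω·C) = 0 - j99.6 Ω
  Z2: Z = R = 20 Ω
  Z3: Z = 1/(jωC) = -j/(ω·C) = 0 - j19.19 Ω
  Z4: Z = jωL = j·528.4·0.01 = 0 + j5.284 Ω
  Z5: Z = R = 18.7 Ω
Step 3 — Bridge requires nodal analysis (the Z5 bridge couples midpoints C and D, so the two paths cannot be reduced to a simple series/parallel combination). Setting node B to ground and injecting 1 A at node A, the 3-node admittance system at A, C, D solves to V_A = Z_AB = 0.8083 - j11.65 Ω = 11.68∠-86.0° Ω.
Step 4 — Source phasor: V = 107∠-110.0° V = -36.6 - j100.5 V.
Step 5 — Current: I = V / Z = 8.374 - j3.723 A = 9.165∠-24.0° A.
Step 6 — Complex power: S = V·I* = 67.89 - j978.3 VA.
Step 7 — Real power: P = Re(S) = 67.89 W.
Step 8 — Reactive power: Q = Im(S) = -978.3 VAR.
Step 9 — Apparent power: |S| = 980.6 VA.
Step 10 — Power factor: PF = P/|S| = 0.06924 (leading).

(a) P = 67.89 W  (b) Q = -978.3 VAR  (c) S = 980.6 VA  (d) PF = 0.06924 (leading)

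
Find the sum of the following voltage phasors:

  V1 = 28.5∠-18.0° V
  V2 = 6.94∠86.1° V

Step 1 — Convert each phasor to rectangular form:
  V1 = 28.5·(cos(-18.0°) + j·sin(-18.0°)) = 27.11 - j8.807 V
  V2 = 6.94·(cos(86.1°) + j·sin(86.1°)) = 0.472 + j6.924 V
Step 2 — Sum components: V_total = 27.58 - j1.883 V.
Step 3 — Convert to polar: |V_total| = 27.64 V, ∠V_total = -3.9°.

V_total = 27.64∠-3.9° V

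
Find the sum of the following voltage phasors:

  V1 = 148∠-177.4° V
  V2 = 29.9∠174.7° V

Step 1 — Convert each phasor to rectangular form:
  V1 = 148·(cos(-177.4°) + j·sin(-177.4°)) = -147.8 - j6.714 V
  V2 = 29.9·(cos(174.7°) + j·sin(174.7°)) = -29.77 + j2.762 V
Step 2 — Sum components: V_total = -177.6 - j3.952 V.
Step 3 — Convert to polar: |V_total| = 177.7 V, ∠V_total = -178.7°.

V_total = 177.7∠-178.7° V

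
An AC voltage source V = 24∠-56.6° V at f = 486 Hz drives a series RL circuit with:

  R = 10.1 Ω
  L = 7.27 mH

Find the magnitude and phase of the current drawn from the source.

Step 1 — Angular frequency: ω = 2π·f = 2π·486 = 3054 rad/s.
Step 2 — Component impedances:
  R: Z = R = 10.1 Ω
  L: Z = jωL = j·3054·0.00727 = 0 + j22.2 Ω
Step 3 — Series combination: Z_total = R + L = 10.1 + j22.2 Ω = 24.39∠65.5° Ω.
Step 4 — Source phasor: V = 24∠-56.6° V = 13.21 - j20.04 V.
Step 5 — Ohm's law: I = V / Z_total = (13.21 - j20.04) / (10.1 + j22.2) = -0.5234 - j0.8333 A.
Step 6 — Convert to polar: |I| = 0.984 A, ∠I = -122.1°.

I = 0.984∠-122.1° A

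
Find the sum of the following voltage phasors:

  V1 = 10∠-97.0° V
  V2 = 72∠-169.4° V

Step 1 — Convert each phasor to rectangular form:
  V1 = 10·(cos(-97.0°) + j·sin(-97.0°)) = -1.219 - j9.925 V
  V2 = 72·(cos(-169.4°) + j·sin(-169.4°)) = -70.77 - j13.24 V
Step 2 — Sum components: V_total = -71.99 - j23.17 V.
Step 3 — Convert to polar: |V_total| = 75.63 V, ∠V_total = -162.2°.

V_total = 75.63∠-162.2° V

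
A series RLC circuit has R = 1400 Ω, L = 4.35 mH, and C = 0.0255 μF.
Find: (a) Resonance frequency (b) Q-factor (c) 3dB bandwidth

Step 1 — Resonance condition Im(Z)=0 gives ω₀ = 1/√(LC).
Step 2 — ω₀ = 1/√(0.00435·2.55e-08) = 9.495e+04 rad/s.
Step 3 — f₀ = ω₀/(2π) = 1.511e+04 Hz.
Step 4 — Series Q: Q = ω₀L/R = 9.495e+04·0.00435/1400 = 0.295.
Step 5 — 3dB bandwidth: Δω = ω₀/Q = 3.218e+05 rad/s; BW = Δω/(2π) = 5.122e+04 Hz.

(a) f₀ = 1.511e+04 Hz  (b) Q = 0.295  (c) BW = 5.122e+04 Hz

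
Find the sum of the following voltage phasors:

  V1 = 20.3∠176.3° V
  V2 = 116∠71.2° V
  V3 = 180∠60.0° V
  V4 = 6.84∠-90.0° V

Step 1 — Convert each phasor to rectangular form:
  V1 = 20.3·(cos(176.3°) + j·sin(176.3°)) = -20.26 + j1.31 V
  V2 = 116·(cos(71.2°) + j·sin(71.2°)) = 37.38 + j109.8 V
  V3 = 180·(cos(60.0°) + j·sin(60.0°)) = 90 + j155.9 V
  V4 = 6.84·(cos(-90.0°) + j·sin(-90.0°)) = 0 - j6.84 V
Step 2 — Sum components: V_total = 107.1 + j260.2 V.
Step 3 — Convert to polar: |V_total| = 281.4 V, ∠V_total = 67.6°.

V_total = 281.4∠67.6° V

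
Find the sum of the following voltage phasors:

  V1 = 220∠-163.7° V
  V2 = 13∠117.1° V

Step 1 — Convert each phasor to rectangular form:
  V1 = 220·(cos(-163.7°) + j·sin(-163.7°)) = -211.2 - j61.75 V
  V2 = 13·(cos(117.1°) + j·sin(117.1°)) = -5.922 + j11.57 V
Step 2 — Sum components: V_total = -217.1 - j50.17 V.
Step 3 — Convert to polar: |V_total| = 222.8 V, ∠V_total = -167.0°.

V_total = 222.8∠-167.0° V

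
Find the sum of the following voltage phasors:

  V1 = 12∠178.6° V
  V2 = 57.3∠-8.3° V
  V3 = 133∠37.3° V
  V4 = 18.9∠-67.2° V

Step 1 — Convert each phasor to rectangular form:
  V1 = 12·(cos(178.6°) + j·sin(178.6°)) = -12 + j0.2932 V
  V2 = 57.3·(cos(-8.3°) + j·sin(-8.3°)) = 56.7 - j8.272 V
  V3 = 133·(cos(37.3°) + j·sin(37.3°)) = 105.8 + j80.6 V
  V4 = 18.9·(cos(-67.2°) + j·sin(-67.2°)) = 7.324 - j17.42 V
Step 2 — Sum components: V_total = 157.8 + j55.19 V.
Step 3 — Convert to polar: |V_total| = 167.2 V, ∠V_total = 19.3°.

V_total = 167.2∠19.3° V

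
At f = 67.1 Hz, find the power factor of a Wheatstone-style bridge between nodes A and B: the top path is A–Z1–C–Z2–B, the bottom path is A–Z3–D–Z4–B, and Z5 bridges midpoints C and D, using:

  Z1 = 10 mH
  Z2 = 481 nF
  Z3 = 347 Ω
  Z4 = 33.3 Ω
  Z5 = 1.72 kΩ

Step 1 — Angular frequency: ω = 2π·f = 2π·67.1 = 421.6 rad/s.
Step 2 — Component impedances:
  Z1: Z = jωL = j·421.6·0.01 = 0 + j4.216 Ω
  Z2: Z = 1/(jωC) = -j/(ω·C) = 0 - j4931 Ω
  Z3: Z = R = 347 Ω
  Z4: Z = R = 33.3 Ω
  Z5: Z = R = 1720 Ω
Step 3 — Bridge requires nodal analysis (the Z5 bridge couples midpoints C and D, so the two paths cannot be reduced to a simple series/parallel combination). Setting node B to ground and injecting 1 A at node A, the 3-node admittance system at A, C, D solves to V_A = Z_AB = 320.6 - j20.83 Ω = 321.3∠-3.7° Ω.
Step 4 — Power factor: PF = cos(φ) = Re(Z)/|Z| = 320.6/321.28 = 0.9979.
Step 5 — Type: Im(Z) = -20.83 ⇒ leading (phase φ = -3.7°).

PF = 0.9979 (leading, φ = -3.7°)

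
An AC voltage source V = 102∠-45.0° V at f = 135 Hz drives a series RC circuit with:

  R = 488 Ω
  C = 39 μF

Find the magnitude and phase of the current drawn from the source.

Step 1 — Angular frequency: ω = 2π·f = 2π·135 = 848.2 rad/s.
Step 2 — Component impedances:
  R: Z = R = 488 Ω
  C: Z = 1/(jωC) = -j/(ω·C) = 0 - j30.23 Ω
Step 3 — Series combination: Z_total = R + C = 488 - j30.23 Ω = 488.9∠-3.5° Ω.
Step 4 — Source phasor: V = 102∠-45.0° V = 72.12 - j72.12 V.
Step 5 — Ohm's law: I = V / Z_total = (72.12 - j72.12) / (488 - j30.23) = 0.1564 - j0.1381 A.
Step 6 — Convert to polar: |I| = 0.2086 A, ∠I = -41.5°.

I = 0.2086∠-41.5° A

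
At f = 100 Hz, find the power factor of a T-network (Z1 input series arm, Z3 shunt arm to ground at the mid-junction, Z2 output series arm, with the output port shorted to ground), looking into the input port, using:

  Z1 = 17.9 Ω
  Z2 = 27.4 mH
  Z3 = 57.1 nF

Step 1 — Angular frequency: ω = 2π·f = 2π·100 = 628.3 rad/s.
Step 2 — Component impedances:
  Z1: Z = R = 17.9 Ω
  Z2: Z = jωL = j·628.3·0.0274 = 0 + j17.22 Ω
  Z3: Z = 1/(jωC) = -j/(ω·C) = 0 - j2.787e+04 Ω
Step 3 — With the output port shorted to ground, the output series arm Z2 runs from the junction to ground; the shunt arm Z3 also runs from the junction to ground. They appear in parallel: Z3 || Z2 = 0 + j17.23 Ω.
Step 4 — Series with input arm Z1: Z_in = Z1 + (Z3 || Z2) = 17.9 + j17.23 Ω = 24.84∠43.9° Ω.
Step 5 — Power factor: PF = cos(φ) = Re(Z)/|Z| = 17.9/24.843 = 0.7205.
Step 6 — Type: Im(Z) = 17.23 ⇒ lagging (phase φ = 43.9°).

PF = 0.7205 (lagging, φ = 43.9°)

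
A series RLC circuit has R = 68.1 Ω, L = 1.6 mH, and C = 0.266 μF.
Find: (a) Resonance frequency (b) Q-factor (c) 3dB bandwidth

Step 1 — Resonance: ω₀ = 1/√(LC) = 1/√(0.0016·2.66e-07) = 4.847e+04 rad/s.
Step 2 — f₀ = ω₀/(2π) = 7715 Hz.
Step 3 — Series Q: Q = ω₀L/R = 4.847e+04·0.0016/68.1 = 1.139.
Step 4 — Bandwidth: Δω = ω₀/Q = 4.256e+04 rad/s; BW = Δω/(2π) = 6774 Hz.

(a) f₀ = 7715 Hz  (b) Q = 1.139  (c) BW = 6774 Hz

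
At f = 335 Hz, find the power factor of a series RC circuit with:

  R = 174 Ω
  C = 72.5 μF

Step 1 — Angular frequency: ω = 2π·f = 2π·335 = 2105 rad/s.
Step 2 — Component impedances:
  R: Z = R = 174 Ω
  C: Z = 1/(jωC) = -j/(ω·C) = 0 - j6.553 Ω
Step 3 — Series combination: Z_total = R + C = 174 - j6.553 Ω = 174.1∠-2.2° Ω.
Step 4 — Power factor: PF = cos(φ) = Re(Z)/|Z| = 174/174.12 = 0.9993.
Step 5 — Type: Im(Z) = -6.553 ⇒ leading (phase φ = -2.2°).

PF = 0.9993 (leading, φ = -2.2°)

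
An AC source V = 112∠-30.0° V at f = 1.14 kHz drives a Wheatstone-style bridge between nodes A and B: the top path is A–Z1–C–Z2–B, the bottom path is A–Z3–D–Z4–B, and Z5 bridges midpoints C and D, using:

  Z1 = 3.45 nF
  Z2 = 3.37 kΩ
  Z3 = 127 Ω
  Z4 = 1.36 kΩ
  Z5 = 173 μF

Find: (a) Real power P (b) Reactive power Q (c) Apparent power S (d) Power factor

Step 1 — Angular frequency: ω = 2π·f = 2π·1140 = 7163 rad/s.
Step 2 — Component impedances:
  Z1: Z = 1/(jωC) = -j/(ω·C) = 0 - j4.047e+04 Ω
  Z2: Z = R = 3370 Ω
  Z3: Z = R = 127 Ω
  Z4: Z = R = 1360 Ω
  Z5: Z = 1/(jωC) = -j/(ω·C) = 0 - j0.807 Ω
Step 3 — Bridge requires nodal analysis (the Z5 bridge couples midpoints C and D, so the two paths cannot be reduced to a simple series/parallel combination). Setting node B to ground and injecting 1 A at node A, the 3-node admittance system at A, C, D solves to V_A = Z_AB = 1096 - j0.4653 Ω = 1096∠-0.0° Ω.
Step 4 — Source phasor: V = 112∠-30.0° V = 96.99 - j56 V.
Step 5 — Current: I = V / Z = 0.08852 - j0.05106 A = 0.1022∠-30.0° A.
Step 6 — Complex power: S = V·I* = 11.45 - j0.004859 VA.
Step 7 — Real power: P = Re(S) = 11.45 W.
Step 8 — Reactive power: Q = Im(S) = -0.004859 VAR.
Step 9 — Apparent power: |S| = 11.45 VA.
Step 10 — Power factor: PF = P/|S| = 1 (leading).

(a) P = 11.45 W  (b) Q = -0.004859 VAR  (c) S = 11.45 VA  (d) PF = 1 (leading)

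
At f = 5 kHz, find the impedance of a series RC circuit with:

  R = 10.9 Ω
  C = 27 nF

Step 1 — Angular frequency: ω = 2π·f = 2π·5000 = 3.142e+04 rad/s.
Step 2 — Component impedances:
  R: Z = R = 10.9 Ω
  C: Z = 1/(jωC) = -j/(ω·C) = 0 - j1179 Ω
Step 3 — Series combination: Z_total = R + C = 10.9 - j1179 Ω = 1179∠-89.5° Ω.

Z = 10.9 - j1179 Ω = 1179∠-89.5° Ω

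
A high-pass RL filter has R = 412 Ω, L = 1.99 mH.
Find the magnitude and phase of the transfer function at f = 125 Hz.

Step 1 — Angular frequency: ω = 2π·125 = 785.4 rad/s.
Step 2 — Transfer function: H(jω) = jωL/(R + jωL).
Step 3 — Numerator jωL = j·1.563; denominator R + jωL = 412 + j1.563.
Step 4 — H = 1.439e-05 + j0.003793.
Step 5 — Magnitude: |H| = 0.003794 (-48.4 dB); phase: φ = 89.8°.

|H| = 0.003794 (-48.4 dB), φ = 89.8°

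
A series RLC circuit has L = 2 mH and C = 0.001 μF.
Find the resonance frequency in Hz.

Step 1 — Resonance condition Im(Z)=0 gives ω₀ = 1/√(LC).
Step 2 — ω₀ = 1/√(0.002·1e-09) = 7.071e+05 rad/s.
Step 3 — f₀ = ω₀/(2π) = 1.125e+05 Hz.

f₀ = 1.125e+05 Hz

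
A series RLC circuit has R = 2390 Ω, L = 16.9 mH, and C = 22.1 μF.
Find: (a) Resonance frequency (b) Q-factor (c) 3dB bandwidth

Step 1 — Resonance condition Im(Z)=0 gives ω₀ = 1/√(LC).
Step 2 — ω₀ = 1/√(0.0169·2.21e-05) = 1636 rad/s.
Step 3 — f₀ = ω₀/(2π) = 260.4 Hz.
Step 4 — Series Q: Q = ω₀L/R = 1636·0.0169/2390 = 0.01157.
Step 5 — 3dB bandwidth: Δω = ω₀/Q = 1.414e+05 rad/s; BW = Δω/(2π) = 2.251e+04 Hz.

(a) f₀ = 260.4 Hz  (b) Q = 0.01157  (c) BW = 2.251e+04 Hz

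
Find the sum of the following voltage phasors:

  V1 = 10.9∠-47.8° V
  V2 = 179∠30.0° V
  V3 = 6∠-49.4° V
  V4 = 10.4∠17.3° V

Step 1 — Convert each phasor to rectangular form:
  V1 = 10.9·(cos(-47.8°) + j·sin(-47.8°)) = 7.322 - j8.075 V
  V2 = 179·(cos(30.0°) + j·sin(30.0°)) = 155 + j89.5 V
  V3 = 6·(cos(-49.4°) + j·sin(-49.4°)) = 3.905 - j4.556 V
  V4 = 10.4·(cos(17.3°) + j·sin(17.3°)) = 9.93 + j3.093 V
Step 2 — Sum components: V_total = 176.2 + j79.96 V.
Step 3 — Convert to polar: |V_total| = 193.5 V, ∠V_total = 24.4°.

V_total = 193.5∠24.4° V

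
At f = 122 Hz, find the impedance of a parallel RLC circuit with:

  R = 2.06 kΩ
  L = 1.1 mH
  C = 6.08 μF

Step 1 — Angular frequency: ω = 2π·f = 2π·122 = 766.5 rad/s.
Step 2 — Component impedances:
  R: Z = R = 2060 Ω
  L: Z = jωL = j·766.5·0.0011 = 0 + j0.8432 Ω
  C: Z = 1/(jωC) = -j/(ω·C) = 0 - j214.6 Ω
Step 3 — Parallel combination: 1/Z_total = 1/R + 1/L + 1/C; Z_total = 0.0003479 + j0.8465 Ω = 0.8465∠90.0° Ω.

Z = 0.0003479 + j0.8465 Ω = 0.8465∠90.0° Ω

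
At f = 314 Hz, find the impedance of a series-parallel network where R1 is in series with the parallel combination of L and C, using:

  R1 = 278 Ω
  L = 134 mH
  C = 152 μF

Step 1 — Angular frequency: ω = 2π·f = 2π·314 = 1973 rad/s.
Step 2 — Component impedances:
  R1: Z = R = 278 Ω
  L: Z = jωL = j·1973·0.134 = 0 + j264.4 Ω
  C: Z = 1/(jωC) = -j/(ω·C) = 0 - j3.335 Ω
Step 3 — Parallel branch: L || C = 1/(1/L + 1/C) = 0 - j3.377 Ω.
Step 4 — Series with R1: Z_total = R1 + (L || C) = 278 - j3.377 Ω = 278∠-0.7° Ω.

Z = 278 - j3.377 Ω = 278∠-0.7° Ω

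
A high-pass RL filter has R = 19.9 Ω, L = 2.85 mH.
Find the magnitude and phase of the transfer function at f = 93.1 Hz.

Step 1 — Angular frequency: ω = 2π·93.1 = 585 rad/s.
Step 2 — Transfer function: H(jω) = jωL/(R + jωL).
Step 3 — Numerator jωL = j·1.667; denominator R + jωL = 19.9 + j1.667.
Step 4 — H = 0.00697 + j0.08319.
Step 5 — Magnitude: |H| = 0.08348 (-21.6 dB); phase: φ = 85.2°.

|H| = 0.08348 (-21.6 dB), φ = 85.2°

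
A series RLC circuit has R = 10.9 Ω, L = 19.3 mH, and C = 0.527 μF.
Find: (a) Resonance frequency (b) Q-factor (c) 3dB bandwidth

Step 1 — Resonance condition Im(Z)=0 gives ω₀ = 1/√(LC).
Step 2 — ω₀ = 1/√(0.0193·5.27e-07) = 9916 rad/s.
Step 3 — f₀ = ω₀/(2π) = 1578 Hz.
Step 4 — Series Q: Q = ω₀L/R = 9916·0.0193/10.9 = 17.56.
Step 5 — 3dB bandwidth: Δω = ω₀/Q = 564.8 rad/s; BW = Δω/(2π) = 89.89 Hz.

(a) f₀ = 1578 Hz  (b) Q = 17.56  (c) BW = 89.89 Hz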